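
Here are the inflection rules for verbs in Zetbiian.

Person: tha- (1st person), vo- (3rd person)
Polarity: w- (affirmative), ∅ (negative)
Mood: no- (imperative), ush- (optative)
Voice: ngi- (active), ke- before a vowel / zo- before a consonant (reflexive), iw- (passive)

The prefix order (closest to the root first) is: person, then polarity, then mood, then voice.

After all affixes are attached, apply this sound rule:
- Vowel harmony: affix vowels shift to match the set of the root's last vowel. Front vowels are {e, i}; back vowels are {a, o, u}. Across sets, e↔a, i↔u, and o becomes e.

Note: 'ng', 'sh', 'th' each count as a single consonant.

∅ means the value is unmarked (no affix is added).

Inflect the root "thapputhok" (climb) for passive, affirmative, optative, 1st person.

uwushwthathapputhok

Attach person 1st person tha- → thathapputhok.
Attach polarity affirmative w- → wthathapputhok.
Attach mood optative ush- → ushwthathapputhok.
Attach voice passive iw- → iwushwthathapputhok.
Apply vowel harmony: iwushwthathapputhok → uwushwthathapputhok.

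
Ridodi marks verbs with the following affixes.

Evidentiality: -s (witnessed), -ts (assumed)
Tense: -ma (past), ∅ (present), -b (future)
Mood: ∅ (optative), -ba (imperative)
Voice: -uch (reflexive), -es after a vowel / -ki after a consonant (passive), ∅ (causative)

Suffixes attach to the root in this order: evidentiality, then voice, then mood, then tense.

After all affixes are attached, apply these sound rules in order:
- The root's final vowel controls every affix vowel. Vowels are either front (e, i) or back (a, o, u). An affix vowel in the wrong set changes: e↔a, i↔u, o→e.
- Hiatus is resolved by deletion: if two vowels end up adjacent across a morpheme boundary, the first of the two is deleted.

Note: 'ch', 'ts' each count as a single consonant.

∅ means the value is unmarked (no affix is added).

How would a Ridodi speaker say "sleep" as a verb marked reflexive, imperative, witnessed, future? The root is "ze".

Attach evidentiality witnessed -s → zes.
Attach voice reflexive -uch → zesuch.
Attach mood imperative -ba → zesuchba.
Attach tense future -b → zesuchbab.
Apply vowel harmony: zesuchbab → zesichbeb.
Vowel deletion: no change.

zesichbeb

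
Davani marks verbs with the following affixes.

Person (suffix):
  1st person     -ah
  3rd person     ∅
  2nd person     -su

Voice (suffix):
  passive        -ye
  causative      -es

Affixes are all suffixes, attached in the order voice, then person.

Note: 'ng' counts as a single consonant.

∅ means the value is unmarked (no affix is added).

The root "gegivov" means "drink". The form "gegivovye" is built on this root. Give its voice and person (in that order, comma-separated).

passive, 3rd person

Segment: gegivov-ye.
voice: -ye → passive.
person: ∅ → 3rd person.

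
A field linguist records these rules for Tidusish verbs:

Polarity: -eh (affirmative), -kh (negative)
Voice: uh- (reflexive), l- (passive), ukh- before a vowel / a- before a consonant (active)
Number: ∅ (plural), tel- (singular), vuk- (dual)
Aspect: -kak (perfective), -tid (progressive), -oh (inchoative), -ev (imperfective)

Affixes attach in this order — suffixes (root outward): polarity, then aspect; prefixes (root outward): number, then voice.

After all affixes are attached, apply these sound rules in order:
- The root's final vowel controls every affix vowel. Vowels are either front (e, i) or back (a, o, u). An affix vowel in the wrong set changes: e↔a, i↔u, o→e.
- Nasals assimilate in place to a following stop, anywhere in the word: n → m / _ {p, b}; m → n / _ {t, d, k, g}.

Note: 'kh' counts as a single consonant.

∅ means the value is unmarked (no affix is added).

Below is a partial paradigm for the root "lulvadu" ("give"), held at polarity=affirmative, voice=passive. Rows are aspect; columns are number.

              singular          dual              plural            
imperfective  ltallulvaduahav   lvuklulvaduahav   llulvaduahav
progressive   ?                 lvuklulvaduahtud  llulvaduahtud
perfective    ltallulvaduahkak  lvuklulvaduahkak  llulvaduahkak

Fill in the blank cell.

ltallulvaduahtud

Attach polarity affirmative -eh → lulvadueh.
Attach number singular tel- → tellulvadueh.
Attach voice passive l- → ltellulvadueh.
Attach aspect progressive -tid → ltellulvaduehtid.
Apply vowel harmony: ltellulvaduehtid → ltallulvaduahtud.
Nasal assimilation: no change.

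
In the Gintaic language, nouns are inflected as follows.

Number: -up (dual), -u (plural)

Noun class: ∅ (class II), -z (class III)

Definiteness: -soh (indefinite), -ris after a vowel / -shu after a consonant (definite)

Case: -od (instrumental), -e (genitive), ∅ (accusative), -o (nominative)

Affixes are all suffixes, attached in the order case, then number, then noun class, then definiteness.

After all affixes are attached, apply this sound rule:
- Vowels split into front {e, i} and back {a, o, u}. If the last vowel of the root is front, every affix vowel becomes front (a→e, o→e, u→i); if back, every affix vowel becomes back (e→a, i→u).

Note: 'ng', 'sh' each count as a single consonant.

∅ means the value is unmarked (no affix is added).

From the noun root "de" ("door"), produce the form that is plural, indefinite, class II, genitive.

Attach case genitive -e → dee.
Attach number plural -u → deeu.
noun class = class II: zero marking, form stays deeu.
Attach definiteness indefinite -soh → deeusoh.
Apply vowel harmony: deeusoh → deeiseh.

deeiseh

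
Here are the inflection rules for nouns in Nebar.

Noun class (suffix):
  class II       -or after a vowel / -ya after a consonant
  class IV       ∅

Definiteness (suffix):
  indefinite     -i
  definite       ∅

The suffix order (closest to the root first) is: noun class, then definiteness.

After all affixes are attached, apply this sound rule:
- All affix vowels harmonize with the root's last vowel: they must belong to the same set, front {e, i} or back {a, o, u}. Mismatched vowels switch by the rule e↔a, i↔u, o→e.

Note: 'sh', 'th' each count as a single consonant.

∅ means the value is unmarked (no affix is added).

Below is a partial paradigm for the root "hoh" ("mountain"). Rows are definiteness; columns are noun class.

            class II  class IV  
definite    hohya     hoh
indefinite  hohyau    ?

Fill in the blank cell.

noun class = class IV: zero marking, form stays hoh.
Attach definiteness indefinite -i → hohi.
Apply vowel harmony: hohi → hohu.

hohu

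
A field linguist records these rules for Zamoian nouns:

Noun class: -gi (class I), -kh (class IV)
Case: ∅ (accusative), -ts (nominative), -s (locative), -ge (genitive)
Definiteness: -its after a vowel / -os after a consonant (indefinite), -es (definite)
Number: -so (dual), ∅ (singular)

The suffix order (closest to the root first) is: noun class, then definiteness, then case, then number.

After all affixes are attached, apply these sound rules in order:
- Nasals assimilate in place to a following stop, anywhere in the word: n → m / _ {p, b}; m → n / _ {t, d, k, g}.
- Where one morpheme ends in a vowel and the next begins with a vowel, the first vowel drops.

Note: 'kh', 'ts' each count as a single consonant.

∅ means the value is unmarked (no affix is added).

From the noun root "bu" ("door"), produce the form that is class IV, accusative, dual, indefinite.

bukhosso

Attach noun class class IV -kh → bukh.
Attach definiteness indefinite -os (after consonant 'kh') → bukhos.
case = accusative: zero marking, form stays bukhos.
Attach number dual -so → bukhosso.
Nasal assimilation: no change.
Vowel deletion: no change.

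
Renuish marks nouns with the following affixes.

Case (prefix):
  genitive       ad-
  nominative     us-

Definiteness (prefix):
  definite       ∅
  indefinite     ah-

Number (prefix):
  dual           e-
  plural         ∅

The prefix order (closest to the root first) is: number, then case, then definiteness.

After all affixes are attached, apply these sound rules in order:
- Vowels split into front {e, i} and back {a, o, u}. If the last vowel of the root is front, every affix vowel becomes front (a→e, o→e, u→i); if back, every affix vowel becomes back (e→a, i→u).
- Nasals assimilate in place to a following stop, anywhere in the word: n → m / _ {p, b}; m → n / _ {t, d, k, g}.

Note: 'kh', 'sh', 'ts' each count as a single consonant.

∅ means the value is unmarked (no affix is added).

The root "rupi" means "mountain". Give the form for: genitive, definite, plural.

edrupi

number = plural: zero marking, form stays rupi.
Attach case genitive ad- → adrupi.
definiteness = definite: zero marking, form stays adrupi.
Apply vowel harmony: adrupi → edrupi.
Nasal assimilation: no change.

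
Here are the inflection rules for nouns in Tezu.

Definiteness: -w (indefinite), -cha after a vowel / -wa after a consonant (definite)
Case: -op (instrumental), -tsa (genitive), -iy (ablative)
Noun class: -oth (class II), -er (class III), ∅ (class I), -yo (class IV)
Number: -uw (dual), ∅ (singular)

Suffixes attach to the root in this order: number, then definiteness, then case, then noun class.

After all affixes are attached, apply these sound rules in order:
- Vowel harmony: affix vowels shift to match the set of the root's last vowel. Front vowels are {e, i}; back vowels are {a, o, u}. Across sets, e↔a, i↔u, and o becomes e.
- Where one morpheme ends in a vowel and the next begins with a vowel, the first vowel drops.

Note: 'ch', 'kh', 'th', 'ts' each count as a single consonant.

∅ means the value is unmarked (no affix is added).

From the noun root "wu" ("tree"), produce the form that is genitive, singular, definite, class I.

number = singular: zero marking, form stays wu.
Attach definiteness definite -cha (after vowel 'u') → wucha.
Attach case genitive -tsa → wuchatsa.
noun class = class I: zero marking, form stays wuchatsa.
Vowel harmony: no change.
Vowel deletion: no change.

wuchatsa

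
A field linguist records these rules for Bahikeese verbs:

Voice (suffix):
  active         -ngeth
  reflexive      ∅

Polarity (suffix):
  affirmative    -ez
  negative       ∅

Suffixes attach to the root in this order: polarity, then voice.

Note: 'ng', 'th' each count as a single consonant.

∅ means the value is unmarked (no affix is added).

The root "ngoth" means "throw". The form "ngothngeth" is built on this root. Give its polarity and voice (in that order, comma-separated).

negative, active

Segment: ngoth-ngeth.
polarity: ∅ → negative.
voice: -ngeth → active.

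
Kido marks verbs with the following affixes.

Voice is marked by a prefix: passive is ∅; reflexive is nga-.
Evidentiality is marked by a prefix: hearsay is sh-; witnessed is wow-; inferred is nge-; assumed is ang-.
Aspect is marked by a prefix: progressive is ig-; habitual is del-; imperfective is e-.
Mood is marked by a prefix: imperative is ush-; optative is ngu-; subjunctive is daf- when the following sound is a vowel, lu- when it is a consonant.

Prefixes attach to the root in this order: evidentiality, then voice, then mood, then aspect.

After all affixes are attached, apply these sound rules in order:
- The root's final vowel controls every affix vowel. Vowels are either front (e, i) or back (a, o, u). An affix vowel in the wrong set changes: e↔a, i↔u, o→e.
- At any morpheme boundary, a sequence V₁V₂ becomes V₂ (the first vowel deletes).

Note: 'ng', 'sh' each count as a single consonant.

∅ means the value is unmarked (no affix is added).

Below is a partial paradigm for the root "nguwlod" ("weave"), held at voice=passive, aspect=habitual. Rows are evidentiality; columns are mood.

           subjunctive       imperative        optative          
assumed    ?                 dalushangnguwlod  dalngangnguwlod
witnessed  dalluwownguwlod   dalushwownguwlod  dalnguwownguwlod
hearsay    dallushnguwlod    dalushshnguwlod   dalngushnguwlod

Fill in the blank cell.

Attach evidentiality assumed ang- → angnguwlod.
voice = passive: zero marking, form stays angnguwlod.
Attach mood subjunctive daf- (before vowel 'a') → dafangnguwlod.
Attach aspect habitual del- → deldafangnguwlod.
Apply vowel harmony: deldafangnguwlod → daldafangnguwlod.
Vowel deletion: no change.

daldafangnguwlod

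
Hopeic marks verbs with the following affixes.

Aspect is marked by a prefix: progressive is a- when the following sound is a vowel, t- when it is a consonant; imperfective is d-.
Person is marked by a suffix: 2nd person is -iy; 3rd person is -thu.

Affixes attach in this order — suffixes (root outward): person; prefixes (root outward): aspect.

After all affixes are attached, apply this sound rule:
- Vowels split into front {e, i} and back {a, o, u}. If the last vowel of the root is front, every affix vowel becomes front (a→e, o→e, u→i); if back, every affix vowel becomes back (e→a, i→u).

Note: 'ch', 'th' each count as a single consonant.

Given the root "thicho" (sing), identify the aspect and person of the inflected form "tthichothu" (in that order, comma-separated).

Segment: t-thicho-thu.
aspect: a/t- → progressive.
person: -thu → 3rd person.

progressive, 3rd person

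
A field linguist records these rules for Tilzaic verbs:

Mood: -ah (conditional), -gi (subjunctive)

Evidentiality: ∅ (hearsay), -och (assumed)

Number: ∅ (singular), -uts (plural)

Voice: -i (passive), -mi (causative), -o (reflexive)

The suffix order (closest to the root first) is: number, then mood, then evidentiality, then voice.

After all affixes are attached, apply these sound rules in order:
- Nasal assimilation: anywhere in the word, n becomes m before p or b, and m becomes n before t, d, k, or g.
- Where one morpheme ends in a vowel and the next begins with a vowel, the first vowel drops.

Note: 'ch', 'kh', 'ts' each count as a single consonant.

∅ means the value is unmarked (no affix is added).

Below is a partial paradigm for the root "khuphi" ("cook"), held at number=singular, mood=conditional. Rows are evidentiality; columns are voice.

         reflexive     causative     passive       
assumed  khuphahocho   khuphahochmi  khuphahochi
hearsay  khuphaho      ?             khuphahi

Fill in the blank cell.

khuphahmi

number = singular: zero marking, form stays khuphi.
Attach mood conditional -ah → khuphiah.
evidentiality = hearsay: zero marking, form stays khuphiah.
Attach voice causative -mi → khuphiahmi.
Nasal assimilation: no change.
Apply vowel deletion: khuphiahmi → khuphahmi.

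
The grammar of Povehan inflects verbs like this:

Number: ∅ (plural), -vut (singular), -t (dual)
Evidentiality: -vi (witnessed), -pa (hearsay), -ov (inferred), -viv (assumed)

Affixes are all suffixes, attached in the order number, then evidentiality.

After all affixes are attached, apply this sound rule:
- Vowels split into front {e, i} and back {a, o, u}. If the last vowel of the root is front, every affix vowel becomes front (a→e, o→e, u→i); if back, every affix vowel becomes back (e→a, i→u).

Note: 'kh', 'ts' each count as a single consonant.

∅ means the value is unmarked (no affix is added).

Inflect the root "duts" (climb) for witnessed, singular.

dutsvutvu

Attach number singular -vut → dutsvut.
Attach evidentiality witnessed -vi → dutsvutvi.
Apply vowel harmony: dutsvutvi → dutsvutvu.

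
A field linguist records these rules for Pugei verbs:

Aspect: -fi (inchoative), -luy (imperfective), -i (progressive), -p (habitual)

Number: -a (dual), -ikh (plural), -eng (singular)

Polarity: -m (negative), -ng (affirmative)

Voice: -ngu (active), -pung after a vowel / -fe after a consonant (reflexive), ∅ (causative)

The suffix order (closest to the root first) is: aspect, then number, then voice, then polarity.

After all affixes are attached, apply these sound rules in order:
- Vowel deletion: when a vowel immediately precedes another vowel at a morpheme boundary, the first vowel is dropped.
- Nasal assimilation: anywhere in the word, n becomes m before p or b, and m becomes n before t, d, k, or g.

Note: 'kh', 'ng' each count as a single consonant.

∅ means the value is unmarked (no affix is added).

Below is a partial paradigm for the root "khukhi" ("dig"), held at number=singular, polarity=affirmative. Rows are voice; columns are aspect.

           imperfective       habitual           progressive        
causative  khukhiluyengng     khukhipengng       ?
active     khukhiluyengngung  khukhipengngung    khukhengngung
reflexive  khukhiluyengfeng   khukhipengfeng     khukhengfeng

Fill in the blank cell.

khukhengng

Attach aspect progressive -i → khukhii.
Attach number singular -eng → khukhiieng.
voice = causative: zero marking, form stays khukhiieng.
Attach polarity affirmative -ng → khukhiiengng.
Apply vowel deletion: khukhiiengng → khukhengng.
Nasal assimilation: no change.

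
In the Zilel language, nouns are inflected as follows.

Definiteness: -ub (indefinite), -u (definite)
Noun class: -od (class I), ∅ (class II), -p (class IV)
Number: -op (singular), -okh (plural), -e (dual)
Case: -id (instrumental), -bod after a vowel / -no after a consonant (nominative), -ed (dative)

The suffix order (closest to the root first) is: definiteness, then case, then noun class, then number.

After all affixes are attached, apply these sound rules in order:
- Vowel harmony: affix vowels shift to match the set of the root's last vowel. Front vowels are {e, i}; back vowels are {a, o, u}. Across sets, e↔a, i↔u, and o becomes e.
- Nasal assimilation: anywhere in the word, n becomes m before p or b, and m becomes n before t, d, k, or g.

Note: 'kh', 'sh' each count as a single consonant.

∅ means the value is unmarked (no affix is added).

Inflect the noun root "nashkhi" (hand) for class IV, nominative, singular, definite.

nashkhiibedpep

Attach definiteness definite -u → nashkhiu.
Attach case nominative -bod (after vowel 'u') → nashkhiubod.
Attach noun class class IV -p → nashkhiubodp.
Attach number singular -op → nashkhiubodpop.
Apply vowel harmony: nashkhiubodpop → nashkhiibedpep.
Nasal assimilation: no change.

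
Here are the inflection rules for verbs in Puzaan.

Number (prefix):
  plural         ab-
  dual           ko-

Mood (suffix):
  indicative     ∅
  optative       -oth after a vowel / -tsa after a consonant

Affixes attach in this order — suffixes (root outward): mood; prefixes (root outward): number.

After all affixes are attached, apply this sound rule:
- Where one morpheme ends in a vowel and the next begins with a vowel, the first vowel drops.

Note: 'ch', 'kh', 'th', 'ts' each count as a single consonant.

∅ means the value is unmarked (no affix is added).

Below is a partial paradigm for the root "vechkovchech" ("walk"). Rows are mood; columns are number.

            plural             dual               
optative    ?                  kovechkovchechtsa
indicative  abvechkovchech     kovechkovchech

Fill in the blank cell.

abvechkovchechtsa

Attach mood optative -tsa (after consonant 'ch') → vechkovchechtsa.
Attach number plural ab- → abvechkovchechtsa.
Vowel deletion: no change.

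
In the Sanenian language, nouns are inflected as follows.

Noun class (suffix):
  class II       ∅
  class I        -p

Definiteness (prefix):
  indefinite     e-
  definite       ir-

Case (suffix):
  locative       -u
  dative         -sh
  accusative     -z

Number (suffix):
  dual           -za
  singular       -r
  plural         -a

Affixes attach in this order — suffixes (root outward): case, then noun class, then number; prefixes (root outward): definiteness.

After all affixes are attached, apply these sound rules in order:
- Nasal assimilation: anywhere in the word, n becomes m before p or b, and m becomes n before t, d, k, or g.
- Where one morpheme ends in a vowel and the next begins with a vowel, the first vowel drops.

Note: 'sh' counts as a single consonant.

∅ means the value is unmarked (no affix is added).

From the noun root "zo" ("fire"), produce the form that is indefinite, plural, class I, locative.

Attach case locative -u → zou.
Attach definiteness indefinite e- → ezou.
Attach noun class class I -p → ezoup.
Attach number plural -a → ezoupa.
Nasal assimilation: no change.
Apply vowel deletion: ezoupa → ezupa.

ezupa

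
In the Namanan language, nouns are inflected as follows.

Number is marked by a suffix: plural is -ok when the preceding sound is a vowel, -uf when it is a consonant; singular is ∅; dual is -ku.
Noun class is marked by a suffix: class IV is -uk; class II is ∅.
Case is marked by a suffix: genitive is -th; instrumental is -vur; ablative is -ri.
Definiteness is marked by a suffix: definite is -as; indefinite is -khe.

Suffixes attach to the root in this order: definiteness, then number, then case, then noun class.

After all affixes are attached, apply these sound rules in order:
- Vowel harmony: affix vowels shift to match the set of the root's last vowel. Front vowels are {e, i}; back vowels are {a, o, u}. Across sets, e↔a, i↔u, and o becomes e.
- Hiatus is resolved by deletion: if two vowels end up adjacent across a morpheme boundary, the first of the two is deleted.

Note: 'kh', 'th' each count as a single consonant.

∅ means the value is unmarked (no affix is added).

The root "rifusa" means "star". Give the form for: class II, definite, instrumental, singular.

Attach definiteness definite -as → rifusaas.
number = singular: zero marking, form stays rifusaas.
Attach case instrumental -vur → rifusaasvur.
noun class = class II: zero marking, form stays rifusaasvur.
Vowel harmony: no change.
Apply vowel deletion: rifusaasvur → rifusasvur.

rifusasvur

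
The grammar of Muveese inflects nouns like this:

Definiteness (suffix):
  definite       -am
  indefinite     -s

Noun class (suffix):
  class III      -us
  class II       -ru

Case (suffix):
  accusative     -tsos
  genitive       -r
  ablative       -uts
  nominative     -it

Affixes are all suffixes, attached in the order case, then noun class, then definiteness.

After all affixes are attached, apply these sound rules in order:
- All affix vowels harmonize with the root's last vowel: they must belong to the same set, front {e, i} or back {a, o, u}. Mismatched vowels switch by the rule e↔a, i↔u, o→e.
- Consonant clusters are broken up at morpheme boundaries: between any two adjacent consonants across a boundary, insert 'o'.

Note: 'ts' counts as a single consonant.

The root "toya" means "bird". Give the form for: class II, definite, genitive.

Attach case genitive -r → toyar.
Attach noun class class II -ru → toyarru.
Attach definiteness definite -am → toyarruam.
Vowel harmony: no change.
Apply epenthesis: toyarruam → toyaroruam.

toyaroruam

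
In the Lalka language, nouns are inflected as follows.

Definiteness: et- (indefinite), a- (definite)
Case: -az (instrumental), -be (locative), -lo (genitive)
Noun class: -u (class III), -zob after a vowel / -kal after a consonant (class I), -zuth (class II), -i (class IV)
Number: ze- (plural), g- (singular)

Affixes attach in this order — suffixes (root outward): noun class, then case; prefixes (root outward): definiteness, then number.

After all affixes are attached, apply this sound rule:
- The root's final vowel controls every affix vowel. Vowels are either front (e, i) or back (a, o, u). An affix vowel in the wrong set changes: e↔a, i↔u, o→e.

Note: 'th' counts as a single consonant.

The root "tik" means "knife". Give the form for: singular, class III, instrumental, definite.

getikiez

Attach definiteness definite a- → atik.
Attach number singular g- → gatik.
Attach noun class class III -u → gatiku.
Attach case instrumental -az → gatikuaz.
Apply vowel harmony: gatikuaz → getikiez.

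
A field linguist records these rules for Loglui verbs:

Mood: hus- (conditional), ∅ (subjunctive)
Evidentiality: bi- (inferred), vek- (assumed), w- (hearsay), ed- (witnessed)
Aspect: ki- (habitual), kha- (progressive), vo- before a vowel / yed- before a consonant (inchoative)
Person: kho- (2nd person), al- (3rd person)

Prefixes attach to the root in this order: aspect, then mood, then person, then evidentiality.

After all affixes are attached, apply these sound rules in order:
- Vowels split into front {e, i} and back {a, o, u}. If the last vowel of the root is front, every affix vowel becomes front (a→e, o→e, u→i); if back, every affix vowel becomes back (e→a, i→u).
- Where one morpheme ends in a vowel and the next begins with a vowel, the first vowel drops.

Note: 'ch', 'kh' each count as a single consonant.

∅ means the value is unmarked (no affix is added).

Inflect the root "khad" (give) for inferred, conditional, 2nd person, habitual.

bukhohuskukhad

Attach aspect habitual ki- → kikhad.
Attach mood conditional hus- → huskikhad.
Attach person 2nd person kho- → khohuskikhad.
Attach evidentiality inferred bi- → bikhohuskikhad.
Apply vowel harmony: bikhohuskikhad → bukhohuskukhad.
Vowel deletion: no change.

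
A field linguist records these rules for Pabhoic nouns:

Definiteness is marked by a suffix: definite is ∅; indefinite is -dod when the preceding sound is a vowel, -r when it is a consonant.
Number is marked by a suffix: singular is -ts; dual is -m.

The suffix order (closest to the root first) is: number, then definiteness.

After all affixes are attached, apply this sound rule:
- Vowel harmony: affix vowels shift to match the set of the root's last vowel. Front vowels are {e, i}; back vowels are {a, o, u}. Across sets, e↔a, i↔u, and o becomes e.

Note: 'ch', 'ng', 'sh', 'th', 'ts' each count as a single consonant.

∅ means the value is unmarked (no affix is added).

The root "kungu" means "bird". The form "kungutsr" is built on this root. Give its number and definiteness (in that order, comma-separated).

singular, indefinite

Segment: kungu-ts-r.
number: -ts → singular.
definiteness: -dod/r → indefinite.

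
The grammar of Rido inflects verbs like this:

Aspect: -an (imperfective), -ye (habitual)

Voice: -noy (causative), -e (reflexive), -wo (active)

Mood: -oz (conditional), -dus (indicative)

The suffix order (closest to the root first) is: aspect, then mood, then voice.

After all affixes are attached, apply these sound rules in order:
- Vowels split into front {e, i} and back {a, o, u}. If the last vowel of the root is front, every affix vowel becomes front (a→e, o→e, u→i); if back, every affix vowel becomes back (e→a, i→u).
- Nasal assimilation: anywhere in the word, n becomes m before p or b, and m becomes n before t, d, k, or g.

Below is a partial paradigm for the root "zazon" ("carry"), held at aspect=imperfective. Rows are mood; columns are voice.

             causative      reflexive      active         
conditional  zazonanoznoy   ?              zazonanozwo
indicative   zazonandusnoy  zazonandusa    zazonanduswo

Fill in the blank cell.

Attach aspect imperfective -an → zazonan.
Attach mood conditional -oz → zazonanoz.
Attach voice reflexive -e → zazonanoze.
Apply vowel harmony: zazonanoze → zazonanoza.
Nasal assimilation: no change.

zazonanoza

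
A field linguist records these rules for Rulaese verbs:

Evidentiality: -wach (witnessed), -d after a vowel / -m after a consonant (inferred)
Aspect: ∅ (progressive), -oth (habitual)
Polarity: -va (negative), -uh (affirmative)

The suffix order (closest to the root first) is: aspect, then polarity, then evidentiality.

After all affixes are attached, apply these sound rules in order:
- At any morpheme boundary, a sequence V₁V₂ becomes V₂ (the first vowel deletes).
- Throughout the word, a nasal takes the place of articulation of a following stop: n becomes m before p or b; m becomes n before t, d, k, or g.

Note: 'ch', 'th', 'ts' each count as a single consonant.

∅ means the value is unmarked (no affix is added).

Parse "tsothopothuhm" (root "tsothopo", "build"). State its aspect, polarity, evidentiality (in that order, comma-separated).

Segment: tsothopo-oth-uh-m.
aspect: -oth → habitual.
polarity: -uh → affirmative.
evidentiality: -d/m → inferred.

habitual, affirmative, inferred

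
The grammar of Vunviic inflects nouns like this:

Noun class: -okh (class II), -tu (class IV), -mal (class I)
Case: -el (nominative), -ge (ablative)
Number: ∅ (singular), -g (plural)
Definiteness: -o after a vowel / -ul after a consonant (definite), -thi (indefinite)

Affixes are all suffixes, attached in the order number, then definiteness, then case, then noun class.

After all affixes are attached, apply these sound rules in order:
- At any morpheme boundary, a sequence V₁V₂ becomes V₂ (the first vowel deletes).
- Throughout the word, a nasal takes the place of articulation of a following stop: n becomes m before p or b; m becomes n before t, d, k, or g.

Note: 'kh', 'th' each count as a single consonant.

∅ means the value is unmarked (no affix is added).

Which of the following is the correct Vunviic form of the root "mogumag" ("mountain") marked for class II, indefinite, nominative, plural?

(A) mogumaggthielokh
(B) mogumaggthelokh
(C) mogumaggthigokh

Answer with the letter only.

Attach number plural -g → mogumagg.
Attach definiteness indefinite -thi → mogumaggthi.
Attach case nominative -el → mogumaggthiel.
Attach noun class class II -okh → mogumaggthielokh.
Apply vowel deletion: mogumaggthielokh → mogumaggthelokh.
Nasal assimilation: no change.
So the correct form is mogumaggthelokh, option (B).
(A) mogumaggthielokh is wrong: it fails to apply the sound rule(s).
(C) mogumaggthigokh is wrong: it uses ablative instead of nominative for case.

B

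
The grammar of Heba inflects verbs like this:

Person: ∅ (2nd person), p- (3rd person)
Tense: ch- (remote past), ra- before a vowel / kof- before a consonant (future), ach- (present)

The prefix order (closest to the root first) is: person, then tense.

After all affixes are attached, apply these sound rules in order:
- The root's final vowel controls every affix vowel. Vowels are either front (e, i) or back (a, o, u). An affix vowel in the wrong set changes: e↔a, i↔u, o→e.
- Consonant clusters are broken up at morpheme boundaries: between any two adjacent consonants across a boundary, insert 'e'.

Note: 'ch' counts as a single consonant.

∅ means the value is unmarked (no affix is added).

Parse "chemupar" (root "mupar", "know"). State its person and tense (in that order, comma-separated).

Segment: ch-mupar.
person: ∅ → 2nd person.
tense: ch- → remote past.

2nd person, remote past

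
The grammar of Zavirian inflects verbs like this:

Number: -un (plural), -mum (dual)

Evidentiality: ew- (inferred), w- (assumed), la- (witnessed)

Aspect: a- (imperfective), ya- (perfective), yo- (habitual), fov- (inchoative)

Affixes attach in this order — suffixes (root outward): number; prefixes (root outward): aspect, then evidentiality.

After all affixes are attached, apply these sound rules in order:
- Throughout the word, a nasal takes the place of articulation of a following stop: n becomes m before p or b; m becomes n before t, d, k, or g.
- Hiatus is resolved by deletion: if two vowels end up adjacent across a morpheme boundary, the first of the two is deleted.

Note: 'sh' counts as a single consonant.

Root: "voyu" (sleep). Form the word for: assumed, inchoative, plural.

wfovvoyun

Attach number plural -un → voyuun.
Attach aspect inchoative fov- → fovvoyuun.
Attach evidentiality assumed w- → wfovvoyuun.
Nasal assimilation: no change.
Apply vowel deletion: wfovvoyuun → wfovvoyun.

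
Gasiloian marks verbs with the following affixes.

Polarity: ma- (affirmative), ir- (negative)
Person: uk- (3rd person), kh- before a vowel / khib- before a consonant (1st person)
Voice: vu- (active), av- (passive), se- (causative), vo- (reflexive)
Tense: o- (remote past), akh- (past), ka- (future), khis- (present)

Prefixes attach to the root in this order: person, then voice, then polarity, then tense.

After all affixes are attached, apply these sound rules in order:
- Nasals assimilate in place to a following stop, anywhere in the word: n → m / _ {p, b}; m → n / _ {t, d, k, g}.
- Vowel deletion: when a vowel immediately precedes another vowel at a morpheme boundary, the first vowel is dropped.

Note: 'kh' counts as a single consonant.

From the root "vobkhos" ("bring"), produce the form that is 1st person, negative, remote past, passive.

iravkhibvobkhos

Attach person 1st person khib- (before consonant 'v') → khibvobkhos.
Attach voice passive av- → avkhibvobkhos.
Attach polarity negative ir- → iravkhibvobkhos.
Attach tense remote past o- → oiravkhibvobkhos.
Nasal assimilation: no change.
Apply vowel deletion: oiravkhibvobkhos → iravkhibvobkhos.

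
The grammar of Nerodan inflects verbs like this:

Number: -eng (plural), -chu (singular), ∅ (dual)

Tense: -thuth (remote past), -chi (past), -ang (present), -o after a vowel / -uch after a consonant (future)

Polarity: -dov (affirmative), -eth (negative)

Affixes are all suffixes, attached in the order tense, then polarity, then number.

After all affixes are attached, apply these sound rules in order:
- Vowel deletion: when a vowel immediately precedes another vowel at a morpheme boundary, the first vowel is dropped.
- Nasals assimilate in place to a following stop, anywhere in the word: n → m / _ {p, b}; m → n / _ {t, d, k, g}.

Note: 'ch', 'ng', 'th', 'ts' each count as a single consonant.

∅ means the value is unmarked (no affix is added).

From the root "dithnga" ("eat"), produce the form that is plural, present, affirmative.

dithngangdoveng

Attach tense present -ang → dithngaang.
Attach polarity affirmative -dov → dithngaangdov.
Attach number plural -eng → dithngaangdoveng.
Apply vowel deletion: dithngaangdoveng → dithngangdoveng.
Nasal assimilation: no change.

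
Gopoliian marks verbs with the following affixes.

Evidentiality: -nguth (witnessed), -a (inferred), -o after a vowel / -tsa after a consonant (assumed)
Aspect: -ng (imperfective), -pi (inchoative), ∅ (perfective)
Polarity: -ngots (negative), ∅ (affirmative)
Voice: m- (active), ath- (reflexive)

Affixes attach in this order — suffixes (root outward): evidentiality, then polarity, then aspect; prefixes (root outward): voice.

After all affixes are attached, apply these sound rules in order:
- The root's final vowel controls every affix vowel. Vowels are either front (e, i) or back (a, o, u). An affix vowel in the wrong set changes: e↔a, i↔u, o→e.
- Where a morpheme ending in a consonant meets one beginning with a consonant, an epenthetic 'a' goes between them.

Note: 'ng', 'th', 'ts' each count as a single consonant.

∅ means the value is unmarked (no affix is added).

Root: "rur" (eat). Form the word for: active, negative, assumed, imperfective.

Attach voice active m- → mrur.
Attach evidentiality assumed -tsa (after consonant 'r') → mrurtsa.
Attach polarity negative -ngots → mrurtsangots.
Attach aspect imperfective -ng → mrurtsangotsng.
Vowel harmony: no change.
Apply epenthesis: mrurtsangotsng → maruratsangotsang.

maruratsangotsang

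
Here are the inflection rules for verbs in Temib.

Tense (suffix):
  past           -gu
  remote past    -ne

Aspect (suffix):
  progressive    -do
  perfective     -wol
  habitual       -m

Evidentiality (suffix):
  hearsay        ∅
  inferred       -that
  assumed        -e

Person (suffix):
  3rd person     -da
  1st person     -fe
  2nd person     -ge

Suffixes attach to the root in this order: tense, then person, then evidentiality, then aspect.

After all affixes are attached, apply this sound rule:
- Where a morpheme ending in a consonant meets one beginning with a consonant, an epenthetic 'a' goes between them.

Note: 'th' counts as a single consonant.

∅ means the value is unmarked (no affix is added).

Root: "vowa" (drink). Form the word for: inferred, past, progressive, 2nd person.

Attach tense past -gu → vowagu.
Attach person 2nd person -ge → vowaguge.
Attach evidentiality inferred -that → vowagugethat.
Attach aspect progressive -do → vowagugethatdo.
Apply epenthesis: vowagugethatdo → vowagugethatado.

vowagugethatado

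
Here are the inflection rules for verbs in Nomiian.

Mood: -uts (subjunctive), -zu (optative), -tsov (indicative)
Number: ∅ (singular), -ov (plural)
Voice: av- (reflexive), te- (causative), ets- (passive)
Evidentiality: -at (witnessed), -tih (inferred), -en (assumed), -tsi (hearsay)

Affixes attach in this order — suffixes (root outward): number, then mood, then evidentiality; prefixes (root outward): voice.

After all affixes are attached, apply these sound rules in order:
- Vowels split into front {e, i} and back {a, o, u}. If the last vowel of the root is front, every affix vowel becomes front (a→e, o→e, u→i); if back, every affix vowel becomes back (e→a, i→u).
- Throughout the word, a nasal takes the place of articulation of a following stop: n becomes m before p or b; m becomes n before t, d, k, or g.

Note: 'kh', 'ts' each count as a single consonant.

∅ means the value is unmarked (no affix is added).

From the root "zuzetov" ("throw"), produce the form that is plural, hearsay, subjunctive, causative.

Attach number plural -ov → zuzetovov.
Attach voice causative te- → tezuzetovov.
Attach mood subjunctive -uts → tezuzetovovuts.
Attach evidentiality hearsay -tsi → tezuzetovovutstsi.
Apply vowel harmony: tezuzetovovutstsi → tazuzetovovutstsu.
Nasal assimilation: no change.

tazuzetovovutstsu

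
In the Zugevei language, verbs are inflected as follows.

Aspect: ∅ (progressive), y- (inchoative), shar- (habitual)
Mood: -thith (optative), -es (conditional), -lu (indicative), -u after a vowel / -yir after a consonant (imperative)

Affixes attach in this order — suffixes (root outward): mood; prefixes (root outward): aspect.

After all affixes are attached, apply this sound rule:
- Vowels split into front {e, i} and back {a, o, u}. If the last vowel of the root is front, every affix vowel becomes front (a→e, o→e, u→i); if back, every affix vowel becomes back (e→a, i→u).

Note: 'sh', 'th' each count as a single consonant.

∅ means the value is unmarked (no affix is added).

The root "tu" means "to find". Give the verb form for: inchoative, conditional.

Attach aspect inchoative y- → ytu.
Attach mood conditional -es → ytues.
Apply vowel harmony: ytues → ytuas.

ytuas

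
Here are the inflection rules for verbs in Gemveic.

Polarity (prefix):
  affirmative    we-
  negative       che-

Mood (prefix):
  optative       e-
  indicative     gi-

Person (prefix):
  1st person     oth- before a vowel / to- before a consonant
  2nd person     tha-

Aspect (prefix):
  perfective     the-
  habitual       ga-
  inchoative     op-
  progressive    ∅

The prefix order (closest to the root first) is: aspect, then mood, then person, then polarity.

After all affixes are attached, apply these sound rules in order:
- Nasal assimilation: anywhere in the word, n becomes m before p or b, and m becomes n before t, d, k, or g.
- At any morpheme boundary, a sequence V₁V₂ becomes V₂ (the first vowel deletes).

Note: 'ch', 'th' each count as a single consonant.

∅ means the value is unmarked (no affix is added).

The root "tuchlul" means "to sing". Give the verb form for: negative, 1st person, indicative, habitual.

chetogigatuchlul

Attach aspect habitual ga- → gatuchlul.
Attach mood indicative gi- → gigatuchlul.
Attach person 1st person to- (before consonant 'g') → togigatuchlul.
Attach polarity negative che- → chetogigatuchlul.
Nasal assimilation: no change.
Vowel deletion: no change.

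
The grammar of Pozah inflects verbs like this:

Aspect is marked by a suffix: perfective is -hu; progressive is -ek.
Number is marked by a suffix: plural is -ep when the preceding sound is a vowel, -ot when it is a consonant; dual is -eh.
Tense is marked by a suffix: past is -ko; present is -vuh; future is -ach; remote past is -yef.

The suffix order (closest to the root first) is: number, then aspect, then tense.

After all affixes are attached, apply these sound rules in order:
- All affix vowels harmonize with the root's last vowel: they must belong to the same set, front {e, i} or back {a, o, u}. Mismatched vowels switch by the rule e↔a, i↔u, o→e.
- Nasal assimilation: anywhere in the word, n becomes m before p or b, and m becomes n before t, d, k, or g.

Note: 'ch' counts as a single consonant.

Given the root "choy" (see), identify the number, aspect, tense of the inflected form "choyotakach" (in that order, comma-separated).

Segment: choy-ot-ek-ach.
number: -ep/ot → plural.
aspect: -ek → progressive.
tense: -ach → future.

plural, progressive, future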